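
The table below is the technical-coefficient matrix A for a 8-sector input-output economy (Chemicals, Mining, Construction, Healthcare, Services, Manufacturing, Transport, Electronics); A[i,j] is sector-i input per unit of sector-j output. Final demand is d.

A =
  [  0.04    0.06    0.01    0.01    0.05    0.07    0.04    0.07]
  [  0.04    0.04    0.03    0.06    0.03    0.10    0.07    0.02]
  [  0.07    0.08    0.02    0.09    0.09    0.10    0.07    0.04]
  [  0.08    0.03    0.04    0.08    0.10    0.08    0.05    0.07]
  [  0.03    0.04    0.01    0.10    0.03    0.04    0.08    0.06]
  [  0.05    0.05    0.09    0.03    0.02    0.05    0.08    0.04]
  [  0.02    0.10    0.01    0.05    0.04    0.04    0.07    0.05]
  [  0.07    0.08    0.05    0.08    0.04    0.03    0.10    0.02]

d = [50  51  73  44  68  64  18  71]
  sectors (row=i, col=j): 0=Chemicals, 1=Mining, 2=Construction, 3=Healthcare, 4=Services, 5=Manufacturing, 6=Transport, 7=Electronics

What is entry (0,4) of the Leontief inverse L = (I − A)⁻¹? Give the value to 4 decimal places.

Form M = I − A:
  [  0.96   -0.06   -0.01   -0.01   -0.05   -0.07   -0.04   -0.07]
  [ -0.04    0.96   -0.03   -0.06   -0.03   -0.10   -0.07   -0.02]
  [ -0.07   -0.08    0.98   -0.09   -0.09   -0.10   -0.07   -0.04]
  [ -0.08   -0.03   -0.04    0.92   -0.10   -0.08   -0.05   -0.07]
  [ -0.03   -0.04   -0.01   -0.10    0.97   -0.04   -0.08   -0.06]
  [ -0.05   -0.05   -0.09   -0.03   -0.02    0.95   -0.08   -0.04]
  [ -0.02   -0.10   -0.01   -0.05   -0.04   -0.04    0.93   -0.05]
  [ -0.07   -0.08   -0.05   -0.08   -0.04   -0.03   -0.10    0.98]
Leontief inverse L = M⁻¹:
  [  1.0684    0.0963    0.0320    0.0456    0.0753    0.1058    0.0840    0.0961]
  [  0.0729    1.0805    0.0554    0.0990    0.0625    0.1425    0.1172    0.0522]
  [  0.1166    0.1352    1.0537    0.1481    0.1358    0.1604    0.1373    0.0865]
  [  0.1259    0.0840    0.0713    1.1373    0.1452    0.1360    0.1148    0.1151]
  [  0.0647    0.0810    0.0334    0.1428    1.0654    0.0820    0.1278    0.0929]
  [  0.0853    0.0962    0.1132    0.0736    0.0565    1.0973    0.1305    0.0728]
  [  0.0512    0.1388    0.0321    0.0906    0.0702    0.0819    1.1168    0.0789]
  [  0.1090    0.1293    0.0745    0.1291    0.0816    0.0838    0.1551    1.0594]
Total output x = L · d:
  x_0 = 1.0684·50 + 0.0963·51 + 0.0320·73 + 0.0456·44 + 0.0753·68 + 0.1058·64 + 0.0840·18 + 0.0961·71 = 82.8918
  x_1 = 0.0729·50 + 1.0805·51 + 0.0554·73 + 0.0990·44 + 0.0625·68 + 0.1425·64 + 0.1172·18 + 0.0522·71 = 86.3439
  x_2 = 0.1166·50 + 0.1352·51 + 1.0537·73 + 0.1481·44 + 0.1358·68 + 0.1604·64 + 0.1373·18 + 0.0865·71 = 124.2833
  x_3 = 0.1259·50 + 0.0840·51 + 0.0713·73 + 1.1373·44 + 0.1452·68 + 0.1360·64 + 0.1148·18 + 0.1151·71 = 94.6442
  x_4 = 0.0647·50 + 0.0810·51 + 0.0334·73 + 0.1428·44 + 1.0654·68 + 0.0820·64 + 0.1278·18 + 0.0929·71 = 102.6789
  x_5 = 0.0853·50 + 0.0962·51 + 0.1132·73 + 0.0736·44 + 0.0565·68 + 1.0973·64 + 0.1305·18 + 0.0728·71 = 102.2720
  x_6 = 0.0512·50 + 0.1388·51 + 0.0321·73 + 0.0906·44 + 0.0702·68 + 0.0819·64 + 1.1168·18 + 0.0789·71 = 51.6875
  x_7 = 0.1090·50 + 0.1293·51 + 0.0745·73 + 0.1291·44 + 0.0816·68 + 0.0838·64 + 0.1551·18 + 1.0594·71 = 112.0813

L[0,4] = 0.0753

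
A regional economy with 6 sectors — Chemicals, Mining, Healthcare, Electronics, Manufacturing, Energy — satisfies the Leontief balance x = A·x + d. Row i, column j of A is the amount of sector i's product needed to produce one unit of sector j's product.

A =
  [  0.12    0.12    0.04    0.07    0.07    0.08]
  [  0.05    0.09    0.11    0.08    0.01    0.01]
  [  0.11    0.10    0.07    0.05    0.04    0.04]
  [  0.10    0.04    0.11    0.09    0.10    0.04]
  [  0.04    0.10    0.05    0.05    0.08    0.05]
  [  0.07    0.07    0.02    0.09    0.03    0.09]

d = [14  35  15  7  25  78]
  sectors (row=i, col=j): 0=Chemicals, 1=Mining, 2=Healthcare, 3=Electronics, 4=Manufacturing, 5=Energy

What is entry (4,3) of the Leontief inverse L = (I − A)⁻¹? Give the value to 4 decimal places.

Form M = I − A:
  [  0.88   -0.12   -0.04   -0.07   -0.07   -0.08]
  [ -0.05    0.91   -0.11   -0.08   -0.01   -0.01]
  [ -0.11   -0.10    0.93   -0.05   -0.04   -0.04]
  [ -0.10   -0.04   -0.11    0.91   -0.10   -0.04]
  [ -0.04   -0.10   -0.05   -0.05    0.92   -0.05]
  [ -0.07   -0.07   -0.02   -0.09   -0.03    0.91]
Leontief inverse L = M⁻¹:
  [  1.1900    0.1958    0.0989    0.1327    0.1154    0.1233]
  [  0.1033    1.1426    0.1571    0.1229    0.0417    0.0362]
  [  0.1701    0.1641    1.1196    0.1006    0.0768    0.0746]
  [  0.1710    0.1140    0.1663    1.1475    0.1489    0.0822]
  [  0.0882    0.1545    0.0947    0.0945    1.1123    0.0789]
  [  0.1230    0.1229    0.0639    0.1385    0.0652    1.1235]
Total output x = L · d:
  x_0 = 1.1900·14 + 0.1958·35 + 0.0989·15 + 0.1327·7 + 0.1154·25 + 0.1233·78 = 38.4267
  x_1 = 0.1033·14 + 1.1426·35 + 0.1571·15 + 0.1229·7 + 0.0417·25 + 0.0362·78 = 48.5207
  x_2 = 0.1701·14 + 0.1641·35 + 1.1196·15 + 0.1006·7 + 0.0768·25 + 0.0746·78 = 33.3628
  x_3 = 0.1710·14 + 0.1140·35 + 0.1663·15 + 1.1475·7 + 0.1489·25 + 0.0822·78 = 27.0447
  x_4 = 0.0882·14 + 0.1545·35 + 0.0947·15 + 0.0945·7 + 1.1123·25 + 0.0789·78 = 42.6852
  x_5 = 0.1230·14 + 0.1229·35 + 0.0639·15 + 0.1385·7 + 0.0652·25 + 1.1235·78 = 97.2177

L[4,3] = 0.0945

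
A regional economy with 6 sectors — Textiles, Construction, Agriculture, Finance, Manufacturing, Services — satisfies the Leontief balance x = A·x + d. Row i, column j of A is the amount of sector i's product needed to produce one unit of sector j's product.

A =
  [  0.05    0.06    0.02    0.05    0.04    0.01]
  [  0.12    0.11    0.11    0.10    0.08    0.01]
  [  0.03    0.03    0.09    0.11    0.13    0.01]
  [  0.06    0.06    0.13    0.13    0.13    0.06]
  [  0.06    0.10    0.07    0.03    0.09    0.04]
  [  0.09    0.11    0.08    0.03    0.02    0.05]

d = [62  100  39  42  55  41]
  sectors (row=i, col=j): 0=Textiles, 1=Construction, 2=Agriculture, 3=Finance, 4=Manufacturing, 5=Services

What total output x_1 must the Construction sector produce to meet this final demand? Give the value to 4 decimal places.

153.8618

Form M = I − A:
  [  0.95   -0.06   -0.02   -0.05   -0.04   -0.01]
  [ -0.12    0.89   -0.11   -0.10   -0.08   -0.01]
  [ -0.03   -0.03    0.91   -0.11   -0.13   -0.01]
  [ -0.06   -0.06   -0.13    0.87   -0.13   -0.06]
  [ -0.06   -0.10   -0.07   -0.03    0.91   -0.04]
  [ -0.09   -0.11   -0.08   -0.03   -0.02    0.95]
Leontief inverse L = M⁻¹:
  [  1.0779    0.0912    0.0542    0.0826    0.0754    0.0213]
  [  0.1792    1.1765    0.1869    0.1760    0.1639    0.0343]
  [  0.0730    0.0815    1.1525    0.1673    0.1996    0.0327]
  [  0.1228    0.1334    0.2168    1.2101    0.2230    0.0908]
  [  0.1064    0.1530    0.1258    0.0812    1.1478    0.0575]
  [  0.1351    0.1592    0.1333    0.0822    0.0741    1.0654]
Total output x = L · d:
  x_0 = 1.0779·62 + 0.0912·100 + 0.0542·39 + 0.0826·42 + 0.0754·55 + 0.0213·41 = 86.5443
  x_1 = 0.1792·62 + 1.1765·100 + 0.1869·39 + 0.1760·42 + 0.1639·55 + 0.0343·41 = 153.8618
  x_2 = 0.0730·62 + 0.0815·100 + 1.1525·39 + 0.1673·42 + 0.1996·55 + 0.0327·41 = 76.9714
  x_3 = 0.1228·62 + 0.1334·100 + 0.2168·39 + 1.2101·42 + 0.2230·55 + 0.0908·41 = 96.2222
  x_4 = 0.1064·62 + 0.1530·100 + 0.1258·39 + 0.0812·42 + 1.1478·55 + 0.0575·41 = 95.6943
  x_5 = 0.1351·62 + 0.1592·100 + 0.1333·39 + 0.0822·42 + 0.0741·55 + 1.0654·41 = 80.7074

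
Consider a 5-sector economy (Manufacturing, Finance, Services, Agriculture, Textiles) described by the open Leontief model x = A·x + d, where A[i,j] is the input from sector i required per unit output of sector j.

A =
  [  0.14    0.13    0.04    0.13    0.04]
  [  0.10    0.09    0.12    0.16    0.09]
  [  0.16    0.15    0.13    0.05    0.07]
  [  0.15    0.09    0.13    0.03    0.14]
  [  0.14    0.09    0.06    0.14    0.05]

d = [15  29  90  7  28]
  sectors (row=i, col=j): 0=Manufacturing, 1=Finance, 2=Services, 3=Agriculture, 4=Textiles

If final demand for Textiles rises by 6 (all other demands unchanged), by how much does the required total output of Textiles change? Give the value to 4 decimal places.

6.7822

Form M = I − A:
  [  0.86   -0.13   -0.04   -0.13   -0.04]
  [ -0.10    0.91   -0.12   -0.16   -0.09]
  [ -0.16   -0.15    0.87   -0.05   -0.07]
  [ -0.15   -0.09   -0.13    0.97   -0.14]
  [ -0.14   -0.09   -0.06   -0.14    0.95]
Leontief inverse L = M⁻¹:
  [  1.2766    0.2399    0.1353    0.2351    0.1211]
  [  0.2636    1.2207    0.2344    0.2754    0.1846]
  [  0.3201    0.2832    1.2404    0.1763    0.1577]
  [  0.3049    0.2173    0.2312    1.1513    0.2201]
  [  0.2783    0.2009    0.1546    0.2415    1.1304]
Total output x = L · d:
  x_0 = 1.2766·15 + 0.2399·29 + 0.1353·90 + 0.2351·7 + 0.1211·28 = 43.3154
  x_1 = 0.2636·15 + 1.2207·29 + 0.2344·90 + 0.2754·7 + 0.1846·28 = 67.5451
  x_2 = 0.3201·15 + 0.2832·29 + 1.2404·90 + 0.1763·7 + 0.1577·28 = 130.3049
  x_3 = 0.3049·15 + 0.2173·29 + 0.2312·90 + 1.1513·7 + 0.2201·28 = 45.9084
  x_4 = 0.2783·15 + 0.2009·29 + 0.1546·90 + 0.2415·7 + 1.1304·28 = 57.2512
Δx_4 = L[4,4] · Δd_4 = 1.1304 · 6 = 6.7822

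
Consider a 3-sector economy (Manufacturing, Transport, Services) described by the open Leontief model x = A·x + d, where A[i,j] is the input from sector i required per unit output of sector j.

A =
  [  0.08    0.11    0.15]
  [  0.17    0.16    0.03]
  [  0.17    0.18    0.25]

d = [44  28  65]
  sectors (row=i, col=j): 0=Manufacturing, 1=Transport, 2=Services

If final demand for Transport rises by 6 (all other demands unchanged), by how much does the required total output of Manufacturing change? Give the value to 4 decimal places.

Form M = I − A:
  [  0.92   -0.11   -0.15]
  [ -0.17    0.84   -0.03]
  [ -0.17   -0.18    0.75]
Leontief inverse L = M⁻¹:
  [  1.1696    0.2050    0.2421]
  [  0.2483    1.2443    0.0994]
  [  0.3247    0.3451    1.4121]
Total output x = L · d:
  x_0 = 1.1696·44 + 0.2050·28 + 0.2421·65 = 72.9406
  x_1 = 0.2483·44 + 1.2443·28 + 0.0994·65 = 52.2285
  x_2 = 0.3247·44 + 0.3451·28 + 1.4121·65 = 115.7347
Δx_0 = L[0,1] · Δd_1 = 0.2050 · 6 = 1.2303

1.2303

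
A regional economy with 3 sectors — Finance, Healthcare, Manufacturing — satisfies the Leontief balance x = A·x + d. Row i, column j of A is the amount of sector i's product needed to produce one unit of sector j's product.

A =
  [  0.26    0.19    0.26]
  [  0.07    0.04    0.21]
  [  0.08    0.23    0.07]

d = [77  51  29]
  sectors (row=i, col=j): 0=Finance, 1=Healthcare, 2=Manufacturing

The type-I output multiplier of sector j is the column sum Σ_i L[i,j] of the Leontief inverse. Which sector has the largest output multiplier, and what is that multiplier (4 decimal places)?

Manufacturing (1.9825)

Form M = I − A:
  [  0.74   -0.19   -0.26]
  [ -0.07    0.96   -0.21]
  [ -0.08   -0.23    0.93]
Leontief inverse L = M⁻¹:
  [  1.4431    0.4041    0.4947]
  [  0.1399    1.1404    0.2966]
  [  0.1587    0.3168    1.1912]
Total output x = L · d:
  x_0 = 1.4431·77 + 0.4041·51 + 0.4947·29 = 146.0720
  x_1 = 0.1399·77 + 1.1404·51 + 0.2966·29 = 77.5409
  x_2 = 0.1587·77 + 0.3168·51 + 1.1912·29 = 62.9249
Output multipliers (column sums of L):
  Finance: 1.7418
  Healthcare: 1.8614
  Manufacturing: 1.9825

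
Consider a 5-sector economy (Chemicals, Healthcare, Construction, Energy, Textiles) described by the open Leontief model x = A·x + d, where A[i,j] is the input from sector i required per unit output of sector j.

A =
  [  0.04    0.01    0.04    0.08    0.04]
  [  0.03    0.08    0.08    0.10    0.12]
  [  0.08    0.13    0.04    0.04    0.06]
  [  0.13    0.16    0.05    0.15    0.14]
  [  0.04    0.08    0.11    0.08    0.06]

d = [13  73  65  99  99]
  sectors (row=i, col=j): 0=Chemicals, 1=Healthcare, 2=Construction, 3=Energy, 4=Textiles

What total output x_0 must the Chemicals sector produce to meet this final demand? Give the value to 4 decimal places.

Form M = I − A:
  [  0.96   -0.01   -0.04   -0.08   -0.04]
  [ -0.03    0.92   -0.08   -0.10   -0.12]
  [ -0.08   -0.13    0.96   -0.04   -0.06]
  [ -0.13   -0.16   -0.05    0.85   -0.14]
  [ -0.04   -0.08   -0.11   -0.08    0.94]
Leontief inverse L = M⁻¹:
  [  1.0671    0.0469    0.0627    0.1157    0.0726]
  [  0.0768    1.1508    0.1287    0.1659    0.1831]
  [  0.1127    0.1794    1.0788    0.0929    0.1104]
  [  0.1978    0.2579    0.1220    1.2534    0.2358]
  [  0.0820    0.1429    0.1503    0.1366    1.1155]
Total output x = L · d:
  x_0 = 1.0671·13 + 0.0469·73 + 0.0627·65 + 0.1157·99 + 0.0726·99 = 40.0213
  x_1 = 0.0768·13 + 1.1508·73 + 0.1287·65 + 0.1659·99 + 0.1831·99 = 127.9201
  x_2 = 0.1127·13 + 0.1794·73 + 1.0788·65 + 0.0929·99 + 0.1104·99 = 104.8067
  x_3 = 0.1978·13 + 0.2579·73 + 0.1220·65 + 1.2534·99 + 0.2358·99 = 176.7537
  x_4 = 0.0820·13 + 0.1429·73 + 0.1503·65 + 0.1366·99 + 1.1155·99 = 145.2165

40.0213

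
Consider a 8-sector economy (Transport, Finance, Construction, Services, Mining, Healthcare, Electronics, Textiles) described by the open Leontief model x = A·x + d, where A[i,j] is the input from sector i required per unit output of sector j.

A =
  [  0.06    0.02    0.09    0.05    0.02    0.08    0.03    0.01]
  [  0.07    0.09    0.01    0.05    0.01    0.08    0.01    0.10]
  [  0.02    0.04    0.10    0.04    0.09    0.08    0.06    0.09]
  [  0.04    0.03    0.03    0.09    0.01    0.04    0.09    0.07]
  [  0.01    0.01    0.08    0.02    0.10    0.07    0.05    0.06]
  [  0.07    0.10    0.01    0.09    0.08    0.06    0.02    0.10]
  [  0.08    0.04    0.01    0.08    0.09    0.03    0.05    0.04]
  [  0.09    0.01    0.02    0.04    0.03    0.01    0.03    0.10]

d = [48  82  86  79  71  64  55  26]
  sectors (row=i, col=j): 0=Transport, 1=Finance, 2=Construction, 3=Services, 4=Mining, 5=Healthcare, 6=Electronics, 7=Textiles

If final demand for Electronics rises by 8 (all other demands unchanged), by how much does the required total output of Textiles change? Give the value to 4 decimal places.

Form M = I − A:
  [  0.94   -0.02   -0.09   -0.05   -0.02   -0.08   -0.03   -0.01]
  [ -0.07    0.91   -0.01   -0.05   -0.01   -0.08   -0.01   -0.10]
  [ -0.02   -0.04    0.90   -0.04   -0.09   -0.08   -0.06   -0.09]
  [ -0.04   -0.03   -0.03    0.91   -0.01   -0.04   -0.09   -0.07]
  [ -0.01   -0.01   -0.08   -0.02    0.90   -0.07   -0.05   -0.06]
  [ -0.07   -0.10   -0.01   -0.09   -0.08    0.94   -0.02   -0.10]
  [ -0.08   -0.04   -0.01   -0.08   -0.09   -0.03    0.95   -0.04]
  [ -0.09   -0.01   -0.02   -0.04   -0.03   -0.01   -0.03    0.90]
Leontief inverse L = M⁻¹:
  [  1.0935    0.0490    0.1210    0.0886    0.0561    0.1179    0.0583    0.0560]
  [  0.1153    1.1227    0.0357    0.0920    0.0388    0.1180    0.0358    0.1540]
  [  0.0685    0.0764    1.1407    0.0897    0.1440    0.1288    0.0988    0.1586]
  [  0.0810    0.0567    0.0551    1.1329    0.0431    0.0729    0.1215    0.1172]
  [  0.0455    0.0371    0.1133    0.0574    1.1459    0.1082    0.0806    0.1124]
  [  0.1216    0.1367    0.0457    0.1407    0.1200    1.1082    0.0564    0.1657]
  [  0.1178    0.0659    0.0425    0.1205    0.1262    0.0692    1.0820    0.0864]
  [  0.1226    0.0265    0.0460    0.0697    0.0549    0.0374    0.0532    1.1356]
Total output x = L · d:
  x_0 = 1.0935·48 + 0.0490·82 + 0.1210·86 + 0.0886·79 + 0.0561·71 + 0.1179·64 + 0.0583·55 + 0.0560·26 = 90.1132
  x_1 = 0.1153·48 + 1.1227·82 + 0.0357·86 + 0.0920·79 + 0.0388·71 + 0.1180·64 + 0.0358·55 + 0.1540·26 = 124.2135
  x_2 = 0.0685·48 + 0.0764·82 + 1.1407·86 + 0.0897·79 + 0.1440·71 + 0.1288·64 + 0.0988·55 + 0.1586·26 = 142.7619
  x_3 = 0.0810·48 + 0.0567·82 + 0.0551·86 + 1.1329·79 + 0.0431·71 + 0.0729·64 + 0.1215·55 + 0.1172·26 = 120.2258
  x_4 = 0.0455·48 + 0.0371·82 + 0.1133·86 + 0.0574·79 + 1.1459·71 + 0.1082·64 + 0.0806·55 + 0.1124·26 = 115.1549
  x_5 = 0.1216·48 + 0.1367·82 + 0.0457·86 + 0.1407·79 + 0.1200·71 + 1.1082·64 + 0.0564·55 + 0.1657·26 = 118.9404
  x_6 = 0.1178·48 + 0.0659·82 + 0.0425·86 + 0.1205·79 + 0.1262·71 + 0.0692·64 + 1.0820·55 + 0.0864·26 = 99.3749
  x_7 = 0.1226·48 + 0.0265·82 + 0.0460·86 + 0.0697·79 + 0.0549·71 + 0.0374·64 + 0.0532·55 + 1.1356·26 = 56.2688
Δx_7 = L[7,6] · Δd_6 = 0.0532 · 8 = 0.4256

0.4256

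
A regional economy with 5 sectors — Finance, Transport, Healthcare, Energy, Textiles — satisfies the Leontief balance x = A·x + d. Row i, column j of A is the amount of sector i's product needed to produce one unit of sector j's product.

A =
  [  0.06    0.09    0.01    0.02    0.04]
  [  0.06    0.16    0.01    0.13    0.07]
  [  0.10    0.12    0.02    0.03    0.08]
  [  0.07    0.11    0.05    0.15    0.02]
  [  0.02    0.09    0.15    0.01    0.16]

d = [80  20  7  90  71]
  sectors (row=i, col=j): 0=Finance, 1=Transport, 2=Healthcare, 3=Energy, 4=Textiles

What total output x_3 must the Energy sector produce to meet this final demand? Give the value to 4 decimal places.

126.1602

Form M = I − A:
  [  0.94   -0.09   -0.01   -0.02   -0.04]
  [ -0.06    0.84   -0.01   -0.13   -0.07]
  [ -0.10   -0.12    0.98   -0.03   -0.08]
  [ -0.07   -0.11   -0.05    0.85   -0.02]
  [ -0.02   -0.09   -0.15   -0.01    0.84]
Leontief inverse L = M⁻¹:
  [  1.0799    0.1325    0.0249    0.0473    0.0660]
  [  0.1010    1.2454    0.0417    0.1957    0.1172]
  [  0.1310    0.1858    1.0460    0.0699    0.1230]
  [  0.1111    0.1871    0.0735    1.2110    0.0567]
  [  0.0612    0.1720    0.1927    0.0490    1.2272]
Total output x = L · d:
  x_0 = 1.0799·80 + 0.1325·20 + 0.0249·7 + 0.0473·90 + 0.0660·71 = 98.1567
  x_1 = 0.1010·80 + 1.2454·20 + 0.0417·7 + 0.1957·90 + 0.1172·71 = 59.2164
  x_2 = 0.1310·80 + 0.1858·20 + 1.0460·7 + 0.0699·90 + 0.1230·71 = 36.5357
  x_3 = 0.1111·80 + 0.1871·20 + 0.0735·7 + 1.2110·90 + 0.0567·71 = 126.1602
  x_4 = 0.0612·80 + 0.1720·20 + 0.1927·7 + 0.0490·90 + 1.2272·71 = 101.2316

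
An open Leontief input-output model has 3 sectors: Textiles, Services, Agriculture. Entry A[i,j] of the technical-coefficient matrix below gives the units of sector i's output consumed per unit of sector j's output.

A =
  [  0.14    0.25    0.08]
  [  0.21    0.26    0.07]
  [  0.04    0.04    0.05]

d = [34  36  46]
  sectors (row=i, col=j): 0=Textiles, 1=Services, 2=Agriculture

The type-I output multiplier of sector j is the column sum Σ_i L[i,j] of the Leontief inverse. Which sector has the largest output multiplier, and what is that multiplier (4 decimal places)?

Services (2.0033)

Form M = I − A:
  [  0.86   -0.25   -0.08]
  [ -0.21    0.74   -0.07]
  [ -0.04   -0.04    0.95]
Leontief inverse L = M⁻¹:
  [  1.2764    0.4388    0.1398]
  [  0.3688    1.4835    0.1404]
  [  0.0693    0.0809    1.0644]
Total output x = L · d:
  x_0 = 1.2764·34 + 0.4388·36 + 0.1398·46 = 65.6271
  x_1 = 0.3688·34 + 1.4835·36 + 0.1404·46 = 72.4027
  x_2 = 0.0693·34 + 0.0809·36 + 1.0644·46 = 54.2328
Output multipliers (column sums of L):
  Textiles: 1.7145
  Services: 2.0033
  Agriculture: 1.3446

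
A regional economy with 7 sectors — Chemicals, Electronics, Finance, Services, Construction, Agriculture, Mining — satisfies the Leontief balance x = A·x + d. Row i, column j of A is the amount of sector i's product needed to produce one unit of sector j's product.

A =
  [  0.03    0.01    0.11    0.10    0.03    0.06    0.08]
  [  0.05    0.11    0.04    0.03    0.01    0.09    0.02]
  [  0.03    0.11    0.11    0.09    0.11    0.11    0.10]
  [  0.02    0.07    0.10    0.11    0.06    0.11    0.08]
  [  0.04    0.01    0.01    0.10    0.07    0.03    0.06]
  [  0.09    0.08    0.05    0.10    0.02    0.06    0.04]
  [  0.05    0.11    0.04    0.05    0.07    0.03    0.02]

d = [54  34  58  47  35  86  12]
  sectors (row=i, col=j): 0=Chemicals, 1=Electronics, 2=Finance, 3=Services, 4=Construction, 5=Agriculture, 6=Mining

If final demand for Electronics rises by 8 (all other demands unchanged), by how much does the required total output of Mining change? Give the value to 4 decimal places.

1.2614

Form M = I − A:
  [  0.97   -0.01   -0.11   -0.10   -0.03   -0.06   -0.08]
  [ -0.05    0.89   -0.04   -0.03   -0.01   -0.09   -0.02]
  [ -0.03   -0.11    0.89   -0.09   -0.11   -0.11   -0.10]
  [ -0.02   -0.07   -0.10    0.89   -0.06   -0.11   -0.08]
  [ -0.04   -0.01   -0.01   -0.10    0.93   -0.03   -0.06]
  [ -0.09   -0.08   -0.05   -0.10   -0.02    0.94   -0.04]
  [ -0.05   -0.11   -0.04   -0.05   -0.07   -0.03    0.98]
Leontief inverse L = M⁻¹:
  [  1.0645    0.0736    0.1673    0.1686    0.0781    0.1209    0.1289]
  [  0.0810    1.1602    0.0816    0.0791    0.0368    0.1379    0.0529]
  [  0.0848    0.2022    1.1846    0.1870    0.1738    0.1961    0.1658]
  [  0.0667    0.1504    0.1672    1.1946    0.1150    0.1861    0.1377]
  [  0.0638    0.0487    0.0475    0.1505    1.1017    0.0701    0.0937]
  [  0.1251    0.1403    0.1082    0.1674    0.0598    1.1222    0.0873]
  [  0.0787    0.1577    0.0813    0.1019    0.1016    0.0785    1.0561]
Total output x = L · d:
  x_0 = 1.0645·54 + 0.0736·34 + 0.1673·58 + 0.1686·47 + 0.0781·35 + 0.1209·86 + 0.1289·12 = 92.2868
  x_1 = 0.0810·54 + 1.1602·34 + 0.0816·58 + 0.0791·47 + 0.0368·35 + 0.1379·86 + 0.0529·12 = 66.0500
  x_2 = 0.0848·54 + 0.2022·34 + 1.1846·58 + 0.1870·47 + 0.1738·35 + 0.1961·86 + 0.1658·12 = 113.8891
  x_3 = 0.0667·54 + 0.1504·34 + 0.1672·58 + 1.1946·47 + 0.1150·35 + 0.1861·86 + 0.1377·12 = 96.2359
  x_4 = 0.0638·54 + 0.0487·34 + 0.0475·58 + 0.1505·47 + 1.1017·35 + 0.0701·86 + 0.0937·12 = 60.6450
  x_5 = 0.1251·54 + 0.1403·34 + 0.1082·58 + 0.1674·47 + 0.0598·35 + 1.1222·86 + 0.0873·12 = 125.3240
  x_6 = 0.0787·54 + 0.1577·34 + 0.0813·58 + 0.1019·47 + 0.1016·35 + 0.0785·86 + 1.0561·12 = 42.0939
Δx_6 = L[6,1] · Δd_1 = 0.1577 · 8 = 1.2614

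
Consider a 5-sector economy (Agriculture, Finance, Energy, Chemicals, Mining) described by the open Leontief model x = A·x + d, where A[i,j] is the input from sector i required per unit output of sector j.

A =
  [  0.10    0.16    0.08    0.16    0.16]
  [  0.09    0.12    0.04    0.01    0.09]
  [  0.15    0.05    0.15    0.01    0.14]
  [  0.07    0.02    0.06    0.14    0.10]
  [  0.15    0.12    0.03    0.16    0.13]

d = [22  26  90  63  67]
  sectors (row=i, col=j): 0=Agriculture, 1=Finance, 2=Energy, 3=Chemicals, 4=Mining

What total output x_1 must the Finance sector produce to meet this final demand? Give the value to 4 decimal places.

59.3923

Form M = I − A:
  [  0.90   -0.16   -0.08   -0.16   -0.16]
  [ -0.09    0.88   -0.04   -0.01   -0.09]
  [ -0.15   -0.05    0.85   -0.01   -0.14]
  [ -0.07   -0.02   -0.06    0.86   -0.10]
  [ -0.15   -0.12   -0.03   -0.16    0.87]
Leontief inverse L = M⁻¹:
  [  1.2427    0.2853    0.1625    0.2956    0.3182]
  [  0.1697    1.1981    0.0842    0.0796    0.1778]
  [  0.2766    0.1608    1.2283    0.1195    0.2789]
  [  0.1565    0.0898    0.1128    1.2310    0.1977]
  [  0.2760    0.2365    0.1027    0.2925    1.2748]
Total output x = L · d:
  x_0 = 1.2427·22 + 0.2853·26 + 0.1625·90 + 0.2956·63 + 0.3182·67 = 89.3242
  x_1 = 0.1697·22 + 1.1981·26 + 0.0842·90 + 0.0796·63 + 0.1778·67 = 59.3923
  x_2 = 0.2766·22 + 0.1608·26 + 1.2283·90 + 0.1195·63 + 0.2789·67 = 147.0331
  x_3 = 0.1565·22 + 0.0898·26 + 0.1128·90 + 1.2310·63 + 0.1977·67 = 106.7360
  x_4 = 0.2760·22 + 0.2365·26 + 0.1027·90 + 0.2925·63 + 1.2748·67 = 125.3040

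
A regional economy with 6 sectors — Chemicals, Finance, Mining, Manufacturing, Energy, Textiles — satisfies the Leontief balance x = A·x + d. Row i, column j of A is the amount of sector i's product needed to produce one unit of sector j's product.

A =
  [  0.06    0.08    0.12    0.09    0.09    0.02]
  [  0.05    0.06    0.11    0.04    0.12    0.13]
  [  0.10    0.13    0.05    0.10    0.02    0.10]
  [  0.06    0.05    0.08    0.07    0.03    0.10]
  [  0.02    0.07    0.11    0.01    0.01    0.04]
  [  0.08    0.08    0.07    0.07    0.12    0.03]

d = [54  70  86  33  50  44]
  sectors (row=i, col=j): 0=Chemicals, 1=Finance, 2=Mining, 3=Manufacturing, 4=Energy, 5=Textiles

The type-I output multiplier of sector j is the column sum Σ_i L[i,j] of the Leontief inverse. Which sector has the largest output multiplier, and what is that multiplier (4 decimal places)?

Form M = I − A:
  [  0.94   -0.08   -0.12   -0.09   -0.09   -0.02]
  [ -0.05    0.94   -0.11   -0.04   -0.12   -0.13]
  [ -0.10   -0.13    0.95   -0.10   -0.02   -0.10]
  [ -0.06   -0.05   -0.08    0.93   -0.03   -0.10]
  [ -0.02   -0.07   -0.11   -0.01    0.99   -0.04]
  [ -0.08   -0.08   -0.07   -0.07   -0.12    0.97]
Leontief inverse L = M⁻¹:
  [  1.1109    0.1457    0.1911    0.1420    0.1368    0.0824]
  [  0.1062    1.1332    0.1872    0.0954    0.1768    0.1905]
  [  0.1570    0.1988    1.1311    0.1588    0.0862    0.1664]
  [  0.1062    0.1062    0.1397    1.1172    0.0773    0.1492]
  [  0.0536    0.1119    0.1499    0.0433    1.0425    0.0790]
  [  0.1260    0.1413    0.1414    0.1170    0.1666    1.0860]
Total output x = L · d:
  x_0 = 1.1109·54 + 0.1457·70 + 0.1911·86 + 0.1420·33 + 0.1368·50 + 0.0824·44 = 101.7729
  x_1 = 0.1062·54 + 1.1332·70 + 0.1872·86 + 0.0954·33 + 0.1768·50 + 0.1905·44 = 121.5267
  x_2 = 0.1570·54 + 0.1988·70 + 1.1311·86 + 0.1588·33 + 0.0862·50 + 0.1664·44 = 136.5484
  x_3 = 0.1062·54 + 0.1062·70 + 0.1397·86 + 1.1172·33 + 0.0773·50 + 0.1492·44 = 72.4838
  x_4 = 0.0536·54 + 0.1119·70 + 0.1499·86 + 0.0433·33 + 1.0425·50 + 0.0790·44 = 80.6475
  x_5 = 0.1260·54 + 0.1413·70 + 0.1414·86 + 0.1170·33 + 0.1666·50 + 1.0860·44 = 88.8391
Output multipliers (column sums of L):
  Chemicals: 1.6599
  Finance: 1.8373
  Mining: 1.9404
  Manufacturing: 1.6737
  Energy: 1.6862
  Textiles: 1.7535

Mining (1.9404)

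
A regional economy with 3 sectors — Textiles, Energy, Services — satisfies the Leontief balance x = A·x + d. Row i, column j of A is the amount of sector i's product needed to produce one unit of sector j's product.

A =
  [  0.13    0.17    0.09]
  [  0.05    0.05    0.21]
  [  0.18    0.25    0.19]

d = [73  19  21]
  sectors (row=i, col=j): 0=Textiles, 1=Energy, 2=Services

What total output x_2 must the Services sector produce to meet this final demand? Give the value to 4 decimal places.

Form M = I − A:
  [  0.87   -0.17   -0.09]
  [ -0.05    0.95   -0.21]
  [ -0.18   -0.25    0.81]
Leontief inverse L = M⁻¹:
  [  1.2071    0.2697    0.2041]
  [  0.1318    1.1592    0.3152]
  [  0.3089    0.4177    1.3772]
Total output x = L · d:
  x_0 = 1.2071·73 + 0.2697·19 + 0.2041·21 = 97.5312
  x_1 = 0.1318·73 + 1.1592·19 + 0.3152·21 = 38.2660
  x_2 = 0.3089·73 + 0.4177·19 + 1.3772·21 = 59.4100

59.4100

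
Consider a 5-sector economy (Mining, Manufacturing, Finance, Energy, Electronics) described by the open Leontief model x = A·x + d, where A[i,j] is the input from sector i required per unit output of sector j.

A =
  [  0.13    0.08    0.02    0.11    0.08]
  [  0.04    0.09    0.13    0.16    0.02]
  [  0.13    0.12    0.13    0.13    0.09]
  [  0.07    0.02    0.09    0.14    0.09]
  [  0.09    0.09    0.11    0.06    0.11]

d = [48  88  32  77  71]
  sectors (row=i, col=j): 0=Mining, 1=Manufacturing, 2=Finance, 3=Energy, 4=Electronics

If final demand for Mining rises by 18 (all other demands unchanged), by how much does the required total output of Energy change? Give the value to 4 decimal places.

Form M = I − A:
  [  0.87   -0.08   -0.02   -0.11   -0.08]
  [ -0.04    0.91   -0.13   -0.16   -0.02]
  [ -0.13   -0.12    0.87   -0.13   -0.09]
  [ -0.07   -0.02   -0.09    0.86   -0.09]
  [ -0.09   -0.09   -0.11   -0.06    0.89]
Leontief inverse L = M⁻¹:
  [  1.1992    0.1351    0.0863    0.2013    0.1399]
  [  0.1150    1.1514    0.2130    0.2670    0.0848]
  [  0.2341    0.2070    1.2359    0.2677    0.1777]
  [  0.1427    0.0763    0.1616    1.2305    0.1553]
  [  0.1715    0.1608    0.1939    0.1634    1.1788]
Total output x = L · d:
  x_0 = 1.1992·48 + 0.1351·88 + 0.0863·32 + 0.2013·77 + 0.1399·71 = 97.6420
  x_1 = 0.1150·48 + 1.1514·88 + 0.2130·32 + 0.2670·77 + 0.0848·71 = 140.2364
  x_2 = 0.2341·48 + 0.2070·88 + 1.2359·32 + 0.2677·77 + 0.1777·71 = 102.2362
  x_3 = 0.1427·48 + 0.0763·88 + 0.1616·32 + 1.2305·77 + 0.1553·71 = 124.5097
  x_4 = 0.1715·48 + 0.1608·88 + 0.1939·32 + 0.1634·77 + 1.1788·71 = 124.8603
Δx_3 = L[3,0] · Δd_0 = 0.1427 · 18 = 2.5691

2.5691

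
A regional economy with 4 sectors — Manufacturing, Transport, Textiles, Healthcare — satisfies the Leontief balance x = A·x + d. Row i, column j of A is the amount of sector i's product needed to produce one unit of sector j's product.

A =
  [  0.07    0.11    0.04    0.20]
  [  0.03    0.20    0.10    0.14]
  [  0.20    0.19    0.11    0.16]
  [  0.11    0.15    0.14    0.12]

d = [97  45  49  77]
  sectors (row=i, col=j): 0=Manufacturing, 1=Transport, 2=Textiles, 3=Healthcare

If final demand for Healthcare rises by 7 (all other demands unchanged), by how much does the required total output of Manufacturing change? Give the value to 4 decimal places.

Form M = I − A:
  [  0.93   -0.11   -0.04   -0.20]
  [ -0.03    0.80   -0.10   -0.14]
  [ -0.20   -0.19    0.89   -0.16]
  [ -0.11   -0.15   -0.14    0.88]
Leontief inverse L = M⁻¹:
  [  1.1499    0.2501    0.1309    0.3249]
  [  0.1213    1.3679    0.2035    0.2822]
  [  0.3231    0.4074    1.2411    0.3639]
  [  0.2158    0.3293    0.2485    1.2830]
Total output x = L · d:
  x_0 = 1.1499·97 + 0.2501·45 + 0.1309·49 + 0.3249·77 = 154.2327
  x_1 = 0.1213·97 + 1.3679·45 + 0.2035·49 + 0.2822·77 = 105.0231
  x_2 = 0.3231·97 + 0.4074·45 + 1.2411·49 + 0.3639·77 = 138.5119
  x_3 = 0.2158·97 + 0.3293·45 + 0.2485·49 + 1.2830·77 = 146.7167
Δx_0 = L[0,3] · Δd_3 = 0.3249 · 7 = 2.2746

2.2746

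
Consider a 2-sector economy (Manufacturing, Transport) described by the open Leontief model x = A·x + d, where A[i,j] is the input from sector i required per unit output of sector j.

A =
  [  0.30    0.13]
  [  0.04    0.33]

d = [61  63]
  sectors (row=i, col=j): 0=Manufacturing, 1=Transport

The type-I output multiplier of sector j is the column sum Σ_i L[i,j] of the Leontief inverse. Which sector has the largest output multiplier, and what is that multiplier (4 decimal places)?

Form M = I − A:
  [  0.70   -0.13]
  [ -0.04    0.67]
Leontief inverse L = M⁻¹:
  [  1.4446    0.2803]
  [  0.0862    1.5093]
Total output x = L · d:
  x_0 = 1.4446·61 + 0.2803·63 = 105.7784
  x_1 = 0.0862·61 + 1.5093·63 = 100.3450
Output multipliers (column sums of L):
  Manufacturing: 1.5308
  Transport: 1.7896

Transport (1.7896)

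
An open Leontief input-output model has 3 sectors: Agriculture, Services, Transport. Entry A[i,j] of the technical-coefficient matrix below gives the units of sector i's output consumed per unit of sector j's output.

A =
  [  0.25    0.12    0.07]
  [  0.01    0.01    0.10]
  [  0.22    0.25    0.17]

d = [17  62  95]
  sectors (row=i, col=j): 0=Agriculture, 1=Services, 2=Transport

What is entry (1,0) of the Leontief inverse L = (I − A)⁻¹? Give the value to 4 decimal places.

L[1,0] = 0.0524

Form M = I − A:
  [  0.75   -0.12   -0.07]
  [ -0.01    0.99   -0.10]
  [ -0.22   -0.25    0.83]
Leontief inverse L = M⁻¹:
  [  1.3773    0.2024    0.1405]
  [  0.0524    1.0495    0.1309]
  [  0.3808    0.3698    1.2815]
Total output x = L · d:
  x_0 = 1.3773·17 + 0.2024·62 + 0.1405·95 = 49.3158
  x_1 = 0.0524·17 + 1.0495·62 + 0.1309·95 = 78.3912
  x_2 = 0.3808·17 + 0.3698·62 + 1.2815·95 = 151.1413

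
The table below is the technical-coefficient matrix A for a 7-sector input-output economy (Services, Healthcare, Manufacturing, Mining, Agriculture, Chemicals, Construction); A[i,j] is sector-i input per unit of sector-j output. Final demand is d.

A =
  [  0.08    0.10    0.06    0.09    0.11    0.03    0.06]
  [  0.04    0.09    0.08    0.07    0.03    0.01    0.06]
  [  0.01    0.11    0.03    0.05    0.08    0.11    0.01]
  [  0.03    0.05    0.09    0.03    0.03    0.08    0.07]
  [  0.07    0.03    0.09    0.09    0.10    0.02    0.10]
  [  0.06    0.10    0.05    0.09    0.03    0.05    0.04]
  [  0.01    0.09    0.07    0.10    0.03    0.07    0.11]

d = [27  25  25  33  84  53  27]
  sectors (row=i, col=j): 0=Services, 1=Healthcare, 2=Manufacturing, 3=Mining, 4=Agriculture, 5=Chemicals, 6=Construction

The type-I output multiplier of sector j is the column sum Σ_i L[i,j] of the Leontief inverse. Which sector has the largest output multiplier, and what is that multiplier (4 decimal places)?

Healthcare (2.0098)

Form M = I − A:
  [  0.92   -0.10   -0.06   -0.09   -0.11   -0.03   -0.06]
  [ -0.04    0.91   -0.08   -0.07   -0.03   -0.01   -0.06]
  [ -0.01   -0.11    0.97   -0.05   -0.08   -0.11   -0.01]
  [ -0.03   -0.05   -0.09    0.97   -0.03   -0.08   -0.07]
  [ -0.07   -0.03   -0.09   -0.09    0.90   -0.02   -0.10]
  [ -0.06   -0.10   -0.05   -0.09   -0.03    0.95   -0.04]
  [ -0.01   -0.09   -0.07   -0.10   -0.03   -0.07    0.89]
Leontief inverse L = M⁻¹:
  [  1.1201    0.1733    0.1265    0.1583    0.1659    0.0777    0.1232]
  [  0.0641    1.1448    0.1250    0.1160    0.0659    0.0472    0.1016]
  [  0.0409    0.1652    1.0784    0.1009    0.1163    0.1428    0.0534]
  [  0.0552    0.1075    0.1326    1.0791    0.0657    0.1186    0.1100]
  [  0.1052    0.1001    0.1514    0.1550    1.1537    0.0711    0.1606]
  [  0.0898    0.1602    0.1006    0.1413    0.0691    1.0885    0.0858]
  [  0.0391    0.1588    0.1268    0.1590    0.0694    0.1182    1.1640]
Total output x = L · d:
  x_0 = 1.1201·27 + 0.1733·25 + 0.1265·25 + 0.1583·33 + 0.1659·84 + 0.0777·53 + 0.1232·27 = 64.3411
  x_1 = 0.0641·27 + 1.1448·25 + 0.1250·25 + 0.1160·33 + 0.0659·84 + 0.0472·53 + 0.1016·27 = 48.0865
  x_2 = 0.0409·27 + 0.1652·25 + 1.0784·25 + 0.1009·33 + 0.1163·84 + 0.1428·53 + 0.0534·27 = 54.3019
  x_3 = 0.0552·27 + 0.1075·25 + 0.1326·25 + 1.0791·33 + 0.0657·84 + 0.1186·53 + 0.1100·27 = 57.8766
  x_4 = 0.1052·27 + 0.1001·25 + 0.1514·25 + 0.1550·33 + 1.1537·84 + 0.0711·53 + 0.1606·27 = 119.2525
  x_5 = 0.0898·27 + 0.1602·25 + 0.1006·25 + 0.1413·33 + 0.0691·84 + 1.0885·53 + 0.0858·27 = 79.4202
  x_6 = 0.0391·27 + 0.1588·25 + 0.1268·25 + 0.1590·33 + 0.0694·84 + 0.1182·53 + 1.1640·27 = 56.9629
Output multipliers (column sums of L):
  Services: 1.5145
  Healthcare: 2.0098
  Manufacturing: 1.8414
  Mining: 1.9095
  Agriculture: 1.7060
  Chemicals: 1.6641
  Construction: 1.7985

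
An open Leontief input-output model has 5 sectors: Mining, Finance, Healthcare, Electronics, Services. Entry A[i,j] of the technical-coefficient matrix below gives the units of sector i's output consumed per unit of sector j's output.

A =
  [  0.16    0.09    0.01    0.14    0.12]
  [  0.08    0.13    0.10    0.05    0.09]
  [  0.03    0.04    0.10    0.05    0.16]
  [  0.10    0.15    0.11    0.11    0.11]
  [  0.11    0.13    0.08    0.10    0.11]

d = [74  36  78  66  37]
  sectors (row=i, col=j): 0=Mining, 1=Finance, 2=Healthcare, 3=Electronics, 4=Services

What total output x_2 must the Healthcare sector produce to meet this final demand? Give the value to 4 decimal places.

Form M = I − A:
  [  0.84   -0.09   -0.01   -0.14   -0.12]
  [ -0.08    0.87   -0.10   -0.05   -0.09]
  [ -0.03   -0.04    0.90   -0.05   -0.16]
  [ -0.10   -0.15   -0.11    0.89   -0.11]
  [ -0.11   -0.13   -0.08   -0.10    0.89]
Leontief inverse L = M⁻¹:
  [  1.2745    0.2139    0.0891    0.2444    0.2397]
  [  0.1628    1.2244    0.1702    0.1255    0.1919]
  [  0.0993    0.1208    1.1619    0.1156    0.2488]
  [  0.2093    0.2759    0.2025    1.2106    0.2421]
  [  0.2137    0.2471    0.1631    0.1950    1.2308]
Total output x = L · d:
  x_0 = 1.2745·74 + 0.2139·36 + 0.0891·78 + 0.2444·66 + 0.2397·37 = 133.9687
  x_1 = 0.1628·74 + 1.2244·36 + 0.1702·78 + 0.1255·66 + 0.1919·37 = 84.7856
  x_2 = 0.0993·74 + 0.1208·36 + 1.1619·78 + 0.1156·66 + 0.2488·37 = 119.1654
  x_3 = 0.2093·74 + 0.2759·36 + 0.2025·78 + 1.2106·66 + 0.2421·37 = 130.0736
  x_4 = 0.2137·74 + 0.2471·36 + 0.1631·78 + 0.1950·66 + 1.2308·37 = 95.8419

119.1654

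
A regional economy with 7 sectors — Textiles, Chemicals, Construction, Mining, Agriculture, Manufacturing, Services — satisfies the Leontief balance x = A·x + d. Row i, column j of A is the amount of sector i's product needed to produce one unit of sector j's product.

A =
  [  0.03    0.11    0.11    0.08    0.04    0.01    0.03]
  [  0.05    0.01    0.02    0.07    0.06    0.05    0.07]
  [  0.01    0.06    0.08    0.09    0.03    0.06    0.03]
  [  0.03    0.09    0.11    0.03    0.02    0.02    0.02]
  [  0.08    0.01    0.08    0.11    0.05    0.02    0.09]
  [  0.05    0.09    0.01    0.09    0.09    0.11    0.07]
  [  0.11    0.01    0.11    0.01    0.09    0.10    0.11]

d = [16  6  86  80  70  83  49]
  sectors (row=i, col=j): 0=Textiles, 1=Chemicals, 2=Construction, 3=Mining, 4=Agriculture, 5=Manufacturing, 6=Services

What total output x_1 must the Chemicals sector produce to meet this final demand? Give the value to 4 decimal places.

39.9974

Form M = I − A:
  [  0.97   -0.11   -0.11   -0.08   -0.04   -0.01   -0.03]
  [ -0.05    0.99   -0.02   -0.07   -0.06   -0.05   -0.07]
  [ -0.01   -0.06    0.92   -0.09   -0.03   -0.06   -0.03]
  [ -0.03   -0.09   -0.11    0.97   -0.02   -0.02   -0.02]
  [ -0.08   -0.01   -0.08   -0.11    0.95   -0.02   -0.09]
  [ -0.05   -0.09   -0.01   -0.09   -0.09    0.89   -0.07]
  [ -0.11   -0.01   -0.11   -0.01   -0.09   -0.10    0.89]
Leontief inverse L = M⁻¹:
  [  1.0594    0.1440    0.1593    0.1253    0.0716    0.0426    0.0658]
  [  0.0813    1.0421    0.0665    0.1069    0.0911    0.0802    0.1049]
  [  0.0373    0.0937    1.1228    0.1301    0.0604    0.0927    0.0628]
  [  0.0522    0.1170    0.1467    1.0674    0.0458    0.0475    0.0483]
  [  0.1165    0.0534    0.1446    0.1567    1.0865    0.0567    0.1309]
  [  0.0978    0.1367    0.0722    0.1492    0.1397    1.1578    0.1250]
  [  0.1598    0.0632    0.1836    0.0774    0.1434    0.1540    1.1685]
Total output x = L · d:
  x_0 = 1.0594·16 + 0.1440·6 + 0.1593·86 + 0.1253·80 + 0.0716·70 + 0.0426·83 + 0.0658·49 = 53.3157
  x_1 = 0.0813·16 + 1.0421·6 + 0.0665·86 + 0.1069·80 + 0.0911·70 + 0.0802·83 + 0.1049·49 = 39.9974
  x_2 = 0.0373·16 + 0.0937·6 + 1.1228·86 + 0.1301·80 + 0.0604·70 + 0.0927·83 + 0.0628·49 = 123.1293
  x_3 = 0.0522·16 + 0.1170·6 + 0.1467·86 + 1.0674·80 + 0.0458·70 + 0.0475·83 + 0.0483·49 = 109.0519
  x_4 = 0.1165·16 + 0.0534·6 + 0.1446·86 + 0.1567·80 + 1.0865·70 + 0.0567·83 + 0.1309·49 = 114.3274
  x_5 = 0.0978·16 + 0.1367·6 + 0.0722·86 + 0.1492·80 + 0.1397·70 + 1.1578·83 + 0.1250·49 = 132.5285
  x_6 = 0.1598·16 + 0.0632·6 + 0.1836·86 + 0.0774·80 + 0.1434·70 + 0.1540·83 + 1.1685·49 = 104.9907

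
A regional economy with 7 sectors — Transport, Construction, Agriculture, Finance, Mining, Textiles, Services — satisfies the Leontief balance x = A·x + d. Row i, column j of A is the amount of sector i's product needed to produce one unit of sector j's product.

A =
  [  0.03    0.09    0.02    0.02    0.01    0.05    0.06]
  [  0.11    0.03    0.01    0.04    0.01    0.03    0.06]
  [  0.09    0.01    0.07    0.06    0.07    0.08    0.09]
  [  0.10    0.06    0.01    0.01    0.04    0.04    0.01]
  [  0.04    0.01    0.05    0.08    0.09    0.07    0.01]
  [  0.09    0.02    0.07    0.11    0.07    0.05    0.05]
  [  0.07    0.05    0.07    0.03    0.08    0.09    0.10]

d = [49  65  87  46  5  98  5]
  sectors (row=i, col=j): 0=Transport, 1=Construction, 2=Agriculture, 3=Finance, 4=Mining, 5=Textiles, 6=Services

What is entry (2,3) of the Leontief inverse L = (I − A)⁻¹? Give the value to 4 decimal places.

Form M = I − A:
  [  0.97   -0.09   -0.02   -0.02   -0.01   -0.05   -0.06]
  [ -0.11    0.97   -0.01   -0.04   -0.01   -0.03   -0.06]
  [ -0.09   -0.01    0.93   -0.06   -0.07   -0.08   -0.09]
  [ -0.10   -0.06   -0.01    0.99   -0.04   -0.04   -0.01]
  [ -0.04   -0.01   -0.05   -0.08    0.91   -0.07   -0.01]
  [ -0.09   -0.02   -0.07   -0.11   -0.07    0.95   -0.05]
  [ -0.07   -0.05   -0.07   -0.03   -0.08   -0.09    0.90]
Leontief inverse L = M⁻¹:
  [  1.0656    0.1082    0.0384    0.0417    0.0311    0.0750    0.0871]
  [  0.1407    1.0538    0.0273    0.0583    0.0297    0.0558    0.0864]
  [  0.1434    0.0414    1.1054    0.0988    0.1128    0.1269    0.1323]
  [  0.1279    0.0793    0.0248    1.0298    0.0570    0.0619    0.0318]
  [  0.0798    0.0304    0.0738    0.1103    1.1215    0.1019    0.0341]
  [  0.1419    0.0512    0.0996    0.1437    0.1077    1.0923    0.0863]
  [  0.1274    0.0806    0.1078    0.0727    0.1252    0.1392    1.1457]
Total output x = L · d:
  x_0 = 1.0656·49 + 0.1082·65 + 0.0384·87 + 0.0417·46 + 0.0311·5 + 0.0750·98 + 0.0871·5 = 72.4510
  x_1 = 0.1407·49 + 1.0538·65 + 0.0273·87 + 0.0583·46 + 0.0297·5 + 0.0558·98 + 0.0864·5 = 86.4942
  x_2 = 0.1434·49 + 0.0414·65 + 1.1054·87 + 0.0988·46 + 0.1128·5 + 0.1269·98 + 0.1323·5 = 124.1034
  x_3 = 0.1279·49 + 0.0793·65 + 0.0248·87 + 1.0298·46 + 0.0570·5 + 0.0619·98 + 0.0318·5 = 67.4606
  x_4 = 0.0798·49 + 0.0304·65 + 0.0738·87 + 0.1103·46 + 1.1215·5 + 0.1019·98 + 0.0341·5 = 33.1392
  x_5 = 0.1419·49 + 0.0512·65 + 0.0996·87 + 0.1437·46 + 0.1077·5 + 1.0923·98 + 0.0863·5 = 133.5664
  x_6 = 0.1274·49 + 0.0806·65 + 0.1078·87 + 0.0727·46 + 0.1252·5 + 0.1392·98 + 1.1457·5 = 44.1994

L[2,3] = 0.0988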